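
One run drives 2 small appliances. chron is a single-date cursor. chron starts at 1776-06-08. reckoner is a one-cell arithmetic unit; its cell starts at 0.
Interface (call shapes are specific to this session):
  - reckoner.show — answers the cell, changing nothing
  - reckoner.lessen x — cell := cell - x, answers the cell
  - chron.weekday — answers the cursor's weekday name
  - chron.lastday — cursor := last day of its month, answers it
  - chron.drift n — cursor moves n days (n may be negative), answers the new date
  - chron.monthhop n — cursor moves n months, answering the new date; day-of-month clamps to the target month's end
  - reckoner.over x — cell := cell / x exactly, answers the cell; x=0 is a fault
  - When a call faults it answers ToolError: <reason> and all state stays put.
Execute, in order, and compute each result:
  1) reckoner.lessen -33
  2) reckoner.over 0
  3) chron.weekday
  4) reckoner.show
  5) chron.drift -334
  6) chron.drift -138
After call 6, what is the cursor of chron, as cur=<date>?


Answer: cur=1775-02-22

Derivation:
-- reckoner.lessen(-33) => 33
-- reckoner.over(0) => ToolError: division by zero
-- chron.weekday() => Saturday
-- reckoner.show() => 33
-- chron.drift(-334) => 1775-07-10
-- chron.drift(-138) => 1775-02-22


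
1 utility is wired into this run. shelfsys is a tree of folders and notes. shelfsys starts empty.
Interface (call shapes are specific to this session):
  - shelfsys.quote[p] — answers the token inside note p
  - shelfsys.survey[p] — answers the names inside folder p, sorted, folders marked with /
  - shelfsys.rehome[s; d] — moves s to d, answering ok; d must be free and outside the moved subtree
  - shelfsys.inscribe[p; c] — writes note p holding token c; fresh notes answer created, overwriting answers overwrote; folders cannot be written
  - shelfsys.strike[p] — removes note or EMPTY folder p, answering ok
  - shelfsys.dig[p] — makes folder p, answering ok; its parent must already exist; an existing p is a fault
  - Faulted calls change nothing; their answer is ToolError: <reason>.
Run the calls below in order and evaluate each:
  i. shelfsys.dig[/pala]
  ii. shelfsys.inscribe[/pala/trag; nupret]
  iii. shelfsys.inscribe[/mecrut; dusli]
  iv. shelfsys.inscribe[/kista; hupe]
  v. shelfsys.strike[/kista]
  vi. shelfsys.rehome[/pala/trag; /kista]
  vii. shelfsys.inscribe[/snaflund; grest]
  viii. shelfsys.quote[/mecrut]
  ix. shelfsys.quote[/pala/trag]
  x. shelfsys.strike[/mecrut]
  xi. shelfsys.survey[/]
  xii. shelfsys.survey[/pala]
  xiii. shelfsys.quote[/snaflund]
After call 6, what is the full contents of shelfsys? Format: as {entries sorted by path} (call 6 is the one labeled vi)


Answer: {kista=nupret, mecrut=dusli, pala/}

Derivation:
~$ shelfsys.dig p='/pala'
:: ok
~$ shelfsys.inscribe p='/pala/trag' c='nupret'
:: created
~$ shelfsys.inscribe p='/mecrut' c='dusli'
:: created
~$ shelfsys.inscribe p='/kista' c='hupe'
:: created
~$ shelfsys.strike p='/kista'
:: ok
~$ shelfsys.rehome s='/pala/trag' d='/kista'
:: ok
~$ shelfsys.inscribe p='/snaflund' c='grest'
:: created
~$ shelfsys.quote p='/mecrut'
:: dusli
~$ shelfsys.quote p='/pala/trag'
:: ToolError: not found
~$ shelfsys.strike p='/mecrut'
:: ok
~$ shelfsys.survey p='/'
:: [kista, pala/, snaflund]
~$ shelfsys.survey p='/pala'
:: []
~$ shelfsys.quote p='/snaflund'
:: grest


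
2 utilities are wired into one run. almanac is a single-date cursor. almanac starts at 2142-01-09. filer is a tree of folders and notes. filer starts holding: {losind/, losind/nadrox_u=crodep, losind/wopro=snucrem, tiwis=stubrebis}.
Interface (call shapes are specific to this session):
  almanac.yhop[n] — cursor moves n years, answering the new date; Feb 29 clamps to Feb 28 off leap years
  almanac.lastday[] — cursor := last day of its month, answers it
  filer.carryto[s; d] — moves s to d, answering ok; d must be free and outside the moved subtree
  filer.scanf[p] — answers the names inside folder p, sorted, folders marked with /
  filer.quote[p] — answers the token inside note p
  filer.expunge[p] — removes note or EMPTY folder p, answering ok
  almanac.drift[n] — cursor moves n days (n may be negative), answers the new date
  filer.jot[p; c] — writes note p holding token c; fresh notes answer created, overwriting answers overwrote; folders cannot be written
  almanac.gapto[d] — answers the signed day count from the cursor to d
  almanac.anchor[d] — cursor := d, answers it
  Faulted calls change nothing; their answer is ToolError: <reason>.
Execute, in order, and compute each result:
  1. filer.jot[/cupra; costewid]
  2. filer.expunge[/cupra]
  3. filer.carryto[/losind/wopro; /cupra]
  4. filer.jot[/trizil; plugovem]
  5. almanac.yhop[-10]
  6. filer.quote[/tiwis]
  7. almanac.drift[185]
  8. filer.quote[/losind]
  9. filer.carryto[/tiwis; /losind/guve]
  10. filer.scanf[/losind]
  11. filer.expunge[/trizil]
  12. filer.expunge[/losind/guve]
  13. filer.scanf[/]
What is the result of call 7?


Answer: 2132-07-12

Derivation:
-> filer.jot(p: /cupra, c: costewid)
<- created
-> filer.expunge(p: /cupra)
<- ok
-> filer.carryto(s: /losind/wopro, d: /cupra)
<- ok
-> filer.jot(p: /trizil, c: plugovem)
<- created
-> almanac.yhop(n: -10)
<- 2132-01-09
-> filer.quote(p: /tiwis)
<- stubrebis
-> almanac.drift(n: 185)
<- 2132-07-12
-> filer.quote(p: /losind)
<- ToolError: is a directory
-> filer.carryto(s: /tiwis, d: /losind/guve)
<- ok
-> filer.scanf(p: /losind)
<- [guve, nadrox_u]
-> filer.expunge(p: /trizil)
<- ok
-> filer.expunge(p: /losind/guve)
<- ok
-> filer.scanf(p: /)
<- [cupra, losind/]


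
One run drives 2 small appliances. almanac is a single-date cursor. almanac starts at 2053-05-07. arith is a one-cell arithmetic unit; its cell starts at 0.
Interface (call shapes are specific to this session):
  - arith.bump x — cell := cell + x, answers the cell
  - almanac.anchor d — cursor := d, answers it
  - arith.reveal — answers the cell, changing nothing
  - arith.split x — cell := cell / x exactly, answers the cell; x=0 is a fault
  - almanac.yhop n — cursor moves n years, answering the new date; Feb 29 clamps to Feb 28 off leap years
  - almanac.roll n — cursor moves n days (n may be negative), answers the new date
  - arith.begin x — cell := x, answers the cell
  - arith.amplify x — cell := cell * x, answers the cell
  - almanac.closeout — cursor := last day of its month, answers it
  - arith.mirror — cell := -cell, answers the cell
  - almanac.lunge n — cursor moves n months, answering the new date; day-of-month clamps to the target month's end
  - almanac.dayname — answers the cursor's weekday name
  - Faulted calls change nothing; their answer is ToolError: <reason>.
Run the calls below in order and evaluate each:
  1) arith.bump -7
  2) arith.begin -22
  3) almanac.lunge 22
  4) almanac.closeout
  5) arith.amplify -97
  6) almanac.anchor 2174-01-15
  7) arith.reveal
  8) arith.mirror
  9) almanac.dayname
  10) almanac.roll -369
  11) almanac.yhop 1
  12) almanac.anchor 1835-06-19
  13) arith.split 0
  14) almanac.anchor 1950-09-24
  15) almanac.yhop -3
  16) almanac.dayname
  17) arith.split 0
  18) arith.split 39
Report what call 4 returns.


% 1. bump(x='-7') ~> -7
% 2. begin(x='-22') ~> -22
% 3. lunge(n='22') ~> 2055-03-07
% 4. closeout() ~> 2055-03-31
% 5. amplify(x='-97') ~> 2134
% 6. anchor(d='2174-01-15') ~> 2174-01-15
% 7. reveal() ~> 2134
% 8. mirror() ~> -2134
% 9. dayname() ~> Saturday
% 10. roll(n='-369') ~> 2173-01-11
% 11. yhop(n='1') ~> 2174-01-11
% 12. anchor(d='1835-06-19') ~> 1835-06-19
% 13. split(x='0') ~> ToolError: division by zero
% 14. anchor(d='1950-09-24') ~> 1950-09-24
% 15. yhop(n='-3') ~> 1947-09-24
% 16. dayname() ~> Wednesday
% 17. split(x='0') ~> ToolError: division by zero
% 18. split(x='39') ~> -2134/39

Answer: 2055-03-31


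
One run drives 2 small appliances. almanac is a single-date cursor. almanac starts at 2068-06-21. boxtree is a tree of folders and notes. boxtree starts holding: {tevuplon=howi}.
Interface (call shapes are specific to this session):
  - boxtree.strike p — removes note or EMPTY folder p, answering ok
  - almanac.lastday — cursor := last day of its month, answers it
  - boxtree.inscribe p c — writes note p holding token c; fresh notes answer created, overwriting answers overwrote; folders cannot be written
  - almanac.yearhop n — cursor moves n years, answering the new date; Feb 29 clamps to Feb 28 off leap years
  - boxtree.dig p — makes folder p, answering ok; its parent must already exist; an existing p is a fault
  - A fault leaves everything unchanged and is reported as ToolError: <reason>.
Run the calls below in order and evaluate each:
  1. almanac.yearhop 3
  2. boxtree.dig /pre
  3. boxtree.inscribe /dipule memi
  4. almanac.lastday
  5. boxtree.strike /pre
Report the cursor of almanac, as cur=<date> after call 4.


Answer: cur=2071-06-30

Derivation:
Step: yearhop[n=3]
Result: 2071-06-21
Step: dig[p=/pre]
Result: ok
Step: inscribe[p=/dipule; c=memi]
Result: created
Step: lastday[]
Result: 2071-06-30
Step: strike[p=/pre]
Result: ok


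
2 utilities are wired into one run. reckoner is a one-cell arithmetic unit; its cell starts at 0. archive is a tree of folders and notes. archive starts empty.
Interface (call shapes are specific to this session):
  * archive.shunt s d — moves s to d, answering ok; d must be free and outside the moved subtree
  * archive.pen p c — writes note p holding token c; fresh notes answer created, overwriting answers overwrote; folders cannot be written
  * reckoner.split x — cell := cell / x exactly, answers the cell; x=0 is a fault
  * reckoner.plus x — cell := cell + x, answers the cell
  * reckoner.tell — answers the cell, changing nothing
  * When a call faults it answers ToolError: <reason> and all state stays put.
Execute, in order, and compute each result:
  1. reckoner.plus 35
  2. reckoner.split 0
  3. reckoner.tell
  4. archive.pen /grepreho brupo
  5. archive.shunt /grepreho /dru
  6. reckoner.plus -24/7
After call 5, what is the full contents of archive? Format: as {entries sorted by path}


Answer: {dru=brupo}

Derivation:
% 1. plus(x=35) == 35
% 2. split(x=0) == ToolError: division by zero
% 3. tell() == 35
% 4. pen(p=/grepreho, c=brupo) == created
% 5. shunt(s=/grepreho, d=/dru) == ok
% 6. plus(x=-24/7) == 221/7


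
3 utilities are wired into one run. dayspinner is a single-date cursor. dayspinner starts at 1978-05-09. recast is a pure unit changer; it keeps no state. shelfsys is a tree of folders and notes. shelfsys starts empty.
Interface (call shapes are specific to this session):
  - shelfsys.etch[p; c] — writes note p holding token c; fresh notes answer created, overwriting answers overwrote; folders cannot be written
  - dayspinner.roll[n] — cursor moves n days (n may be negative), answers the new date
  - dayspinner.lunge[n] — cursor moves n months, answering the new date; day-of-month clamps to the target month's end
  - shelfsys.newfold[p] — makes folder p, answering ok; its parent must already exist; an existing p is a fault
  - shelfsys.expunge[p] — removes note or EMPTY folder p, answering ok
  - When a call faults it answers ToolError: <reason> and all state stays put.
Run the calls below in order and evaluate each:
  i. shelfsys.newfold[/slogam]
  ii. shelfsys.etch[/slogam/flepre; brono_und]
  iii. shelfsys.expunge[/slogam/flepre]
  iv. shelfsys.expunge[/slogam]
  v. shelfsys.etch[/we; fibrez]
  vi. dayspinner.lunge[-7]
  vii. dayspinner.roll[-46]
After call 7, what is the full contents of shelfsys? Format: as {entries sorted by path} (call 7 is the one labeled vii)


I try newfold with p=/slogam, — result: ok.
I call etch with p=/slogam/flepre, c=brono_und, and get created.
Invoking expunge with p=/slogam/flepre, and see ok.
Now I run expunge with p=/slogam, giving ok.
Next I call etch with p=/we, c=fibrez: created.
I try lunge with n=-7, and observe 1977-10-09.
Calling roll with n=-46, which returns 1977-08-24.

Answer: {we=fibrez}


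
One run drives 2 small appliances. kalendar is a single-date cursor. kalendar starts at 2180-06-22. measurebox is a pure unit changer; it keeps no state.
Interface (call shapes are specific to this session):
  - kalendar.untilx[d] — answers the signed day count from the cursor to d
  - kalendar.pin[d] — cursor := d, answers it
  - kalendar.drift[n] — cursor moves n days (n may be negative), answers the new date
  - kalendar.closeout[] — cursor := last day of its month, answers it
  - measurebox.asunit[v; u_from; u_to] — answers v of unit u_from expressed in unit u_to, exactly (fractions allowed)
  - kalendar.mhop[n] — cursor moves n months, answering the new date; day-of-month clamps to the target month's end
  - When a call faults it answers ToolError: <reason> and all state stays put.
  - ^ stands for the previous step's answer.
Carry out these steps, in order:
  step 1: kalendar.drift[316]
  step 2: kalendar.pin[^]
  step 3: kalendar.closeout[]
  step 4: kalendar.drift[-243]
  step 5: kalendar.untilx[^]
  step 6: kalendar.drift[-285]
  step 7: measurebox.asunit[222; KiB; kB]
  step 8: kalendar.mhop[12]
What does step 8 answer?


Answer: 2180-12-20

Derivation:
! 1. drift(n→316) == 2181-05-04
! 2. pin(d→^) == 2181-05-04
! 3. closeout() == 2181-05-31
! 4. drift(n→-243) == 2180-09-30
! 5. untilx(d→^) == 0
! 6. drift(n→-285) == 2179-12-20
! 7. asunit(v→222, u_from→KiB, u_to→kB) == 28416/125
! 8. mhop(n→12) == 2180-12-20


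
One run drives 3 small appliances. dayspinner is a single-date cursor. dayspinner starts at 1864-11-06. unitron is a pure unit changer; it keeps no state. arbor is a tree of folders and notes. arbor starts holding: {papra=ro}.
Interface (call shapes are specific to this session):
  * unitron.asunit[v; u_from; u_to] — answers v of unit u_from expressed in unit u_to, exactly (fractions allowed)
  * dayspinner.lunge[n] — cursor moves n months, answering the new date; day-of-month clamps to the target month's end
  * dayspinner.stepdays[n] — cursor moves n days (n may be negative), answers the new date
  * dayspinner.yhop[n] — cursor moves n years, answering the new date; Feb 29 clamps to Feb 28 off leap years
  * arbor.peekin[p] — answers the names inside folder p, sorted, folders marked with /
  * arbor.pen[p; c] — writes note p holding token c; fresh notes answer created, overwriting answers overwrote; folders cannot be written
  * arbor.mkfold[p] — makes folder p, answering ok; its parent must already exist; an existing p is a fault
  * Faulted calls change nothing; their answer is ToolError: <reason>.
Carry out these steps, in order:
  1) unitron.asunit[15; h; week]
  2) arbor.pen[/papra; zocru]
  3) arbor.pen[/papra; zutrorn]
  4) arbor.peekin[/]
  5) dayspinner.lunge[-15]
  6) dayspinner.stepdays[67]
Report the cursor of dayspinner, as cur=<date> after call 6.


Answer: cur=1863-10-12

Derivation:
Step: asunit[v: 15; u_from: h; u_to: week]
Result: 5/56
Step: pen[p: /papra; c: zocru]
Result: overwrote
Step: pen[p: /papra; c: zutrorn]
Result: overwrote
Step: peekin[p: /]
Result: [papra]
Step: lunge[n: -15]
Result: 1863-08-06
Step: stepdays[n: 67]
Result: 1863-10-12


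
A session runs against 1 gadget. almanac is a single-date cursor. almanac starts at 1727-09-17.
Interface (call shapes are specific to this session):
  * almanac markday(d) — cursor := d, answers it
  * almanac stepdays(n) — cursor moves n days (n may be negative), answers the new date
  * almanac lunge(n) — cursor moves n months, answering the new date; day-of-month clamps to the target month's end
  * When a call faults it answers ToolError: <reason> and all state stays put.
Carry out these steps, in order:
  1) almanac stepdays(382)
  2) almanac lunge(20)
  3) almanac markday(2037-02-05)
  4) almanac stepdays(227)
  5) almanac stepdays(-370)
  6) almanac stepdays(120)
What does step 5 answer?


Answer: 2036-09-15

Derivation:
Now I run almanac stepdays on 382, and see 1728-10-03.
I call almanac lunge on 20, → 1730-06-03.
Using almanac markday on 2037-02-05: 2037-02-05.
I try almanac stepdays on 227, and observe 2037-09-20.
Invoking almanac stepdays on -370, giving 2036-09-15.
Next I call almanac stepdays on 120, giving 2037-01-13.


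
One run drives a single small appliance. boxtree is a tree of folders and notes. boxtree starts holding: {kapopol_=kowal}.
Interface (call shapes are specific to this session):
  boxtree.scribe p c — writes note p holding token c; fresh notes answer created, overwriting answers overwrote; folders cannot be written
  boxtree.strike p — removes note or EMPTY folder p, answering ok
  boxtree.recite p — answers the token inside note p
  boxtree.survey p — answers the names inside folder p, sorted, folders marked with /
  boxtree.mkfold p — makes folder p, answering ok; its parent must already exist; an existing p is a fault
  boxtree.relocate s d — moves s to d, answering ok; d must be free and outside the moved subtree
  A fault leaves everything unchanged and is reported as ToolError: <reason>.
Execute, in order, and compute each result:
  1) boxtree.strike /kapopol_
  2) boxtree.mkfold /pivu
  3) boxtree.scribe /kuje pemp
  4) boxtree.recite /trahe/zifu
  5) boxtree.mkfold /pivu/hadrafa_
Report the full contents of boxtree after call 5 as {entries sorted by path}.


Answer: {kuje=pemp, pivu/, pivu/hadrafa_/}

Derivation:
==> boxtree.strike(p='/kapopol_')
<== ok
==> boxtree.mkfold(p='/pivu')
<== ok
==> boxtree.scribe(p='/kuje', c='pemp')
<== created
==> boxtree.recite(p='/trahe/zifu')
<== ToolError: not found
==> boxtree.mkfold(p='/pivu/hadrafa_')
<== ok


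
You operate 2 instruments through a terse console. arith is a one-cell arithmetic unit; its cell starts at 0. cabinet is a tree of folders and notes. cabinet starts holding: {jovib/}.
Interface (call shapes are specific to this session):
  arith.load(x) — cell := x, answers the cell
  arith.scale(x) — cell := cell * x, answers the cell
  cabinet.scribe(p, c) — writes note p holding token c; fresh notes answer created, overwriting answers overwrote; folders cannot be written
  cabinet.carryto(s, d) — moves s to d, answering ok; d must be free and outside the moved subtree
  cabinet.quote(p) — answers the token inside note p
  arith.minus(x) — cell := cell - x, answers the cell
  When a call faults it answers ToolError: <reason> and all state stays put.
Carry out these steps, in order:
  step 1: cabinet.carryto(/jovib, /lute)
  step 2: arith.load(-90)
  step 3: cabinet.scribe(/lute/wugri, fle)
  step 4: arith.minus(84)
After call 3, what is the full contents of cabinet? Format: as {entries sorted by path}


~$ cabinet.carryto s: /jovib d: /lute
[out] ok
~$ arith.load x: -90
[out] -90
~$ cabinet.scribe p: /lute/wugri c: fle
[out] created
~$ arith.minus x: 84
[out] -174

Answer: {lute/, lute/wugri=fle}


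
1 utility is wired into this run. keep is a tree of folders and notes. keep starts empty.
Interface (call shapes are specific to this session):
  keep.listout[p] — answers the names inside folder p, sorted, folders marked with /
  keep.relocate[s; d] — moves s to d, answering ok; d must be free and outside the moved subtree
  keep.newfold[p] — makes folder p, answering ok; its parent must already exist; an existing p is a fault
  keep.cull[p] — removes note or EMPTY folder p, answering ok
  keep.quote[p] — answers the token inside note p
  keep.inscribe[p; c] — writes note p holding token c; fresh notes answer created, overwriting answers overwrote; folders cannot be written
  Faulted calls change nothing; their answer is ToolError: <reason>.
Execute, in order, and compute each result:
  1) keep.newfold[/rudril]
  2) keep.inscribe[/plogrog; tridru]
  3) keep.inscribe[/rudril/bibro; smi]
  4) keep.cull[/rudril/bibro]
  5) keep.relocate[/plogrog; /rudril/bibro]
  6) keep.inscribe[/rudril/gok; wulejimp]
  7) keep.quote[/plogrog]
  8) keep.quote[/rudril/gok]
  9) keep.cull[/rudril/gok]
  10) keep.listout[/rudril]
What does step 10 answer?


Answer: [bibro]

Derivation:
Next I call keep.newfold passing p='/rudril', and observe ok.
I invoke keep.inscribe passing p='/plogrog', c='tridru', yielding created.
Invoking keep.inscribe passing p='/rudril/bibro', c='smi', and get created.
Using keep.cull passing p='/rudril/bibro', — result: ok.
Calling keep.relocate passing s='/plogrog', d='/rudril/bibro', → ok.
I try keep.inscribe passing p='/rudril/gok', c='wulejimp', giving created.
Calling keep.quote passing p='/plogrog', and get ToolError: not found.
Next I call keep.quote passing p='/rudril/gok', and observe wulejimp.
Using keep.cull passing p='/rudril/gok', and observe ok.
I invoke keep.listout passing p='/rudril', yielding [bibro].


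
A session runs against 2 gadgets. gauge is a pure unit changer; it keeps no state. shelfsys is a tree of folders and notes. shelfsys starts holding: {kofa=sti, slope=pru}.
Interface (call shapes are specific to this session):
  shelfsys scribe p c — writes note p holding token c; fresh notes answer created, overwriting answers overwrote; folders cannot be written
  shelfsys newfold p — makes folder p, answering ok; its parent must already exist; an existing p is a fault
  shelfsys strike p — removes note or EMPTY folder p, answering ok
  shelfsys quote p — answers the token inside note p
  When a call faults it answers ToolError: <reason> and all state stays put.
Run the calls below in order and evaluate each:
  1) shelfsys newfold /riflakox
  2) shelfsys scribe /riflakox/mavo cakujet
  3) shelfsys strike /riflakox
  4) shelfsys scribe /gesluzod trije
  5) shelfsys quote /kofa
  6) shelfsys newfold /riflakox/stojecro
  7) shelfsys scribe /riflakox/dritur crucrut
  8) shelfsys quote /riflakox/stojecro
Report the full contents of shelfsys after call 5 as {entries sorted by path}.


I invoke shelfsys newfold with p='/riflakox', which returns ok.
Next I call shelfsys scribe with p='/riflakox/mavo', c='cakujet', giving created.
Calling shelfsys strike with p='/riflakox', — result: ToolError: not empty.
Now I run shelfsys scribe with p='/gesluzod', c='trije', yielding created.
Calling shelfsys quote with p='/kofa', yielding sti.
Calling shelfsys newfold with p='/riflakox/stojecro', yielding ok.
I use shelfsys scribe with p='/riflakox/dritur', c='crucrut', and get created.
I run shelfsys quote with p='/riflakox/stojecro', which returns ToolError: is a directory.

Answer: {gesluzod=trije, kofa=sti, riflakox/, riflakox/mavo=cakujet, slope=pru}


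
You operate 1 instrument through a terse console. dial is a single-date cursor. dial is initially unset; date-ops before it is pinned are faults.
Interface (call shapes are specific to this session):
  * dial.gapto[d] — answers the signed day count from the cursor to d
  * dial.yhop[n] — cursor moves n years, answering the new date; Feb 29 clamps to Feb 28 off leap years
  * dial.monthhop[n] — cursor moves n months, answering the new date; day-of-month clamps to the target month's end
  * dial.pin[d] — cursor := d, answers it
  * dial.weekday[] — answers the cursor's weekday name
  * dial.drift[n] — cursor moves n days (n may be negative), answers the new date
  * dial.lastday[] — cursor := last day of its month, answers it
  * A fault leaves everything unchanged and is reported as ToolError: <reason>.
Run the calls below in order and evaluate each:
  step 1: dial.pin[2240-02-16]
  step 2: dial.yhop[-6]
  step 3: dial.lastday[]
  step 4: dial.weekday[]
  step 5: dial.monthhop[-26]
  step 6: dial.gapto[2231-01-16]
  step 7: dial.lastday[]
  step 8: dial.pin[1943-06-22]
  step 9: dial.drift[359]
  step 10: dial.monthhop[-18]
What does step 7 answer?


Do: dial.pin[d='2240-02-16']
See: 2240-02-16
Do: dial.yhop[n='-6']
See: 2234-02-16
Do: dial.lastday[]
See: 2234-02-28
Do: dial.weekday[]
See: Friday
Do: dial.monthhop[n='-26']
See: 2231-12-28
Do: dial.gapto[d='2231-01-16']
See: -346
Do: dial.lastday[]
See: 2231-12-31
Do: dial.pin[d='1943-06-22']
See: 1943-06-22
Do: dial.drift[n='359']
See: 1944-06-15
Do: dial.monthhop[n='-18']
See: 1942-12-15

Answer: 2231-12-31


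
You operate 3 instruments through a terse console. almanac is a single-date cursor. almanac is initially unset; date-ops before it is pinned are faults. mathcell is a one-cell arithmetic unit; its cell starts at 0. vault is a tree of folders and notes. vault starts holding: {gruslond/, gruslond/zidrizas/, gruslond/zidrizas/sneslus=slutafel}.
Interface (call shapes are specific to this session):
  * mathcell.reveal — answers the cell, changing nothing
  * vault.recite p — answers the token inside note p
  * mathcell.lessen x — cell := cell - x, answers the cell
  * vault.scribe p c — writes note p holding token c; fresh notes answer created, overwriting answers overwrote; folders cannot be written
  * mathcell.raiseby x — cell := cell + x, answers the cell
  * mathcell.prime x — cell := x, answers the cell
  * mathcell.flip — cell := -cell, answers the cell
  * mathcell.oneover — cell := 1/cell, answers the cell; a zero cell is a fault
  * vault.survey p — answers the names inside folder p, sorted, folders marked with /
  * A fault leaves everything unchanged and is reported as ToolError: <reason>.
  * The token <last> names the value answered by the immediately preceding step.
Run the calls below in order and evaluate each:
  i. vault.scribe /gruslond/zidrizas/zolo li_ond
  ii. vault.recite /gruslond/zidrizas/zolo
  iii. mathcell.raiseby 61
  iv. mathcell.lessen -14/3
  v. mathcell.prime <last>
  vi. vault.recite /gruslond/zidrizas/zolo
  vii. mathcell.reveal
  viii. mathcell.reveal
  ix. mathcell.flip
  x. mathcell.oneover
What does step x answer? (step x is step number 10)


Answer: -3/197

Derivation:
I use scribe using p→/gruslond/zidrizas/zolo, c→li_ond: created.
Now I run recite using p→/gruslond/zidrizas/zolo, and observe li_ond.
I invoke raiseby using x→61: 61.
Next I call lessen using x→-14/3, and see 197/3.
I run prime using x→<last>, — result: 197/3.
Calling recite using p→/gruslond/zidrizas/zolo, and observe li_ond.
Using reveal(), and observe 197/3.
Calling reveal, → 197/3.
Now I run flip, giving -197/3.
Invoking oneover, — result: -3/197.


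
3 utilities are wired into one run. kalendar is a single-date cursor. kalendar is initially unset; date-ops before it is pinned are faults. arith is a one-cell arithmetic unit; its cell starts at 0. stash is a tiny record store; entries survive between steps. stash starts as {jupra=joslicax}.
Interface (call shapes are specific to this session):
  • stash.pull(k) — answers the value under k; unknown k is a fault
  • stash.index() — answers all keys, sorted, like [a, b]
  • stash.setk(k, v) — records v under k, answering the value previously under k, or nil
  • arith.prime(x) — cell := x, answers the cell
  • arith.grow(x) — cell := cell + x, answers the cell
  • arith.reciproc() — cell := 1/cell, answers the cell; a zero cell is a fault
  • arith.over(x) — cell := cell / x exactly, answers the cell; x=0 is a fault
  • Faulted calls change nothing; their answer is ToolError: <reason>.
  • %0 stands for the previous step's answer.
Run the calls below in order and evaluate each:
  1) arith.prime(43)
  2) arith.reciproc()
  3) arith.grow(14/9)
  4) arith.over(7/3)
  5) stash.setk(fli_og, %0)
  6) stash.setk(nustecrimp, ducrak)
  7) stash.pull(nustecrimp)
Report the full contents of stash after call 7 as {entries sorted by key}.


Answer: {fli_og=611/903, jupra=joslicax, nustecrimp=ducrak}

Derivation:
-> prime(x='43')
<- 43
-> reciproc()
<- 1/43
-> grow(x='14/9')
<- 611/387
-> over(x='7/3')
<- 611/903
-> setk(k='fli_og', v='%0')
<- nil
-> setk(k='nustecrimp', v='ducrak')
<- nil
-> pull(k='nustecrimp')
<- ducrak


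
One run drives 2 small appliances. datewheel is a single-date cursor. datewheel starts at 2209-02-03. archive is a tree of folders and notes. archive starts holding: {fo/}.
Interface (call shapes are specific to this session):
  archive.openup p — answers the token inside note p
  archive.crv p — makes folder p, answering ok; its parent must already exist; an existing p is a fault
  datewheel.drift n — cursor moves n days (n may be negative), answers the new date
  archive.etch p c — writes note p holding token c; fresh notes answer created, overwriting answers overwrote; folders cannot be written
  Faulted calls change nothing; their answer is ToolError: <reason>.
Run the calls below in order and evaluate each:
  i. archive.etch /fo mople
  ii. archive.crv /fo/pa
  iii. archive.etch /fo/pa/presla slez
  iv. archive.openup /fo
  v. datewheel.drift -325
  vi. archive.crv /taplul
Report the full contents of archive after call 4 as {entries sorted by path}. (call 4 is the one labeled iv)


Answer: {fo/, fo/pa/, fo/pa/presla=slez}

Derivation:
Calling archive.etch on /fo, mople, and observe ToolError: is a directory.
I use archive.crv on /fo/pa, and observe ok.
I invoke archive.etch on /fo/pa/presla, slez: created.
I run archive.openup on /fo, and see ToolError: is a directory.
Using datewheel.drift on -325, and get 2208-03-15.
I use archive.crv on /taplul, and get ok.


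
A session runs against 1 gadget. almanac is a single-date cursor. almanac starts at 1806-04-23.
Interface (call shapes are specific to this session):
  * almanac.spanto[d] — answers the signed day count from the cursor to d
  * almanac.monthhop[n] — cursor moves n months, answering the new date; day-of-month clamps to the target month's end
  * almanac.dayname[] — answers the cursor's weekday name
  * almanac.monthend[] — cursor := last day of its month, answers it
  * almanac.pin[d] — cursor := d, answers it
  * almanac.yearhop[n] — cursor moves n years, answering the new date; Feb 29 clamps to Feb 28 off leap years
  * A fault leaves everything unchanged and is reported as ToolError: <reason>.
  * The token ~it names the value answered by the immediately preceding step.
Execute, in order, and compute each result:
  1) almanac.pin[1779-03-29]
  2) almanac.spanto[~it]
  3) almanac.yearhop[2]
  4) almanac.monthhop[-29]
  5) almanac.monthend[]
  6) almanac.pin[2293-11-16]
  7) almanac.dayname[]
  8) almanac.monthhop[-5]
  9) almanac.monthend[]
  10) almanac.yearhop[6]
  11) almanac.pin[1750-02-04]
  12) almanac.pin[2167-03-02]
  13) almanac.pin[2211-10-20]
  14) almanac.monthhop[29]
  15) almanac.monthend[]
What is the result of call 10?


==> pin(d=1779-03-29)
<== 1779-03-29
==> spanto(d=~it)
<== 0
==> yearhop(n=2)
<== 1781-03-29
==> monthhop(n=-29)
<== 1778-10-29
==> monthend()
<== 1778-10-31
==> pin(d=2293-11-16)
<== 2293-11-16
==> dayname()
<== Thursday
==> monthhop(n=-5)
<== 2293-06-16
==> monthend()
<== 2293-06-30
==> yearhop(n=6)
<== 2299-06-30
==> pin(d=1750-02-04)
<== 1750-02-04
==> pin(d=2167-03-02)
<== 2167-03-02
==> pin(d=2211-10-20)
<== 2211-10-20
==> monthhop(n=29)
<== 2214-03-20
==> monthend()
<== 2214-03-31

Answer: 2299-06-30


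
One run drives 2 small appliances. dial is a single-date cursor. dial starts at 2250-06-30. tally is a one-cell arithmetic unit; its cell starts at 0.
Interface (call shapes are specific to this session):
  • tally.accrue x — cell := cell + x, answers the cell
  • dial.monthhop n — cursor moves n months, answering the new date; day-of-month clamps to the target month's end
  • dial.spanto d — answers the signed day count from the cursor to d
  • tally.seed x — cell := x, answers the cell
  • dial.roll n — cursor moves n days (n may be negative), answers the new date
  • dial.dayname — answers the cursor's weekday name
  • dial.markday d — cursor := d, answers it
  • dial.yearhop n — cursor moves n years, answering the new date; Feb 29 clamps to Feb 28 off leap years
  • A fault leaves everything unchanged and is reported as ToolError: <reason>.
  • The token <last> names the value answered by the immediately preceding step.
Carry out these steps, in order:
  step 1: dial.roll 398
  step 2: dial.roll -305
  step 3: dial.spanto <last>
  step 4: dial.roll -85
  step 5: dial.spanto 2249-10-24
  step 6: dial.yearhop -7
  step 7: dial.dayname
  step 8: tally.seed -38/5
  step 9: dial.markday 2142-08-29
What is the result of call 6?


Using dial.roll(n='398'), — result: 2251-08-02.
Now I run dial.roll(n='-305'), and see 2250-10-01.
I invoke dial.spanto(d='<last>'), — result: 0.
I try dial.roll(n='-85'), — result: 2250-07-08.
Invoking dial.spanto(d='2249-10-24'), → -257.
I use dial.yearhop(n='-7'), and observe 2243-07-08.
I invoke dial.dayname, and observe Saturday.
I run tally.seed(x='-38/5'), yielding -38/5.
I run dial.markday(d='2142-08-29'): 2142-08-29.

Answer: 2243-07-08


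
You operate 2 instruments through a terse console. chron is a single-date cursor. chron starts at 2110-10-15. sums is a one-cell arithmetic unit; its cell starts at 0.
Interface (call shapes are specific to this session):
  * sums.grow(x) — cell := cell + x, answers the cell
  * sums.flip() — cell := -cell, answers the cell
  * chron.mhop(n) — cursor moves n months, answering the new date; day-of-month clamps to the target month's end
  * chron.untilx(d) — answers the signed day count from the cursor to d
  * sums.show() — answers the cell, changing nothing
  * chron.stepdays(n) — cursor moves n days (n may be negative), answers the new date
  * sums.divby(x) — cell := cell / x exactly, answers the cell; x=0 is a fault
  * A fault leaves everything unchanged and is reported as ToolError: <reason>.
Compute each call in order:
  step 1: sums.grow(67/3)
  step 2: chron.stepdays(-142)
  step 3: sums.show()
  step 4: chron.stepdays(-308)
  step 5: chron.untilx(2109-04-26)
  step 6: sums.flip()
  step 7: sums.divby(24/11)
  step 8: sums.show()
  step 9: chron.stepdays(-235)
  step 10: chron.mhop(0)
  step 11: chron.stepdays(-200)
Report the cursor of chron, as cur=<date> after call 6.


Answer: cur=2109-07-22

Derivation:
> grow x=67/3
:: 67/3
> stepdays n=-142
:: 2110-05-26
> show
:: 67/3
> stepdays n=-308
:: 2109-07-22
> untilx d=2109-04-26
:: -87
> flip
:: -67/3
> divby x=24/11
:: -737/72
> show
:: -737/72
> stepdays n=-235
:: 2108-11-29
> mhop n=0
:: 2108-11-29
> stepdays n=-200
:: 2108-05-13


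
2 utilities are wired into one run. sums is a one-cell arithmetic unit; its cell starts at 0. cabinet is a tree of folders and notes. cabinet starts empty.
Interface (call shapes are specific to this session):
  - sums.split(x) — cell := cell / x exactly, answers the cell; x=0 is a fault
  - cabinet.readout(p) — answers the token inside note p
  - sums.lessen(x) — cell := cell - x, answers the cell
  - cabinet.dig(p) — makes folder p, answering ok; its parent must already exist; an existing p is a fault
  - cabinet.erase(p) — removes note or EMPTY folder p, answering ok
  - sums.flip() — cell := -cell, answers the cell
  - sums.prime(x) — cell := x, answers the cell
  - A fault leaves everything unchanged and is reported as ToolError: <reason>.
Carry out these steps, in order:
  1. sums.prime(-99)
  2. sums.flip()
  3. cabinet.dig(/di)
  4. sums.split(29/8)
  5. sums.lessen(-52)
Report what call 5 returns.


Answer: 2300/29

Derivation:
% sums.prime x='-99'
= -99
% sums.flip
= 99
% cabinet.dig p='/di'
= ok
% sums.split x='29/8'
= 792/29
% sums.lessen x='-52'
= 2300/29


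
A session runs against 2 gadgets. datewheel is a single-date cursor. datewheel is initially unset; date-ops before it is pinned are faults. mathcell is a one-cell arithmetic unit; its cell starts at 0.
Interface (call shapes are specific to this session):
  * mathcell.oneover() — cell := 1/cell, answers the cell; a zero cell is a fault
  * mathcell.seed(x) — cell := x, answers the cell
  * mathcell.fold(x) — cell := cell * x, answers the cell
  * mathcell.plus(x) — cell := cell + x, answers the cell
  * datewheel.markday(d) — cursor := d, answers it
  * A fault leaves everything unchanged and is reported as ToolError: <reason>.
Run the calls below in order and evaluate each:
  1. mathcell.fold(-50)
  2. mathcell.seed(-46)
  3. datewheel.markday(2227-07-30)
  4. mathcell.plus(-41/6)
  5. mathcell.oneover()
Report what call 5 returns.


I call mathcell.fold passing -50, and get 0.
Invoking mathcell.seed passing -46, → -46.
Calling datewheel.markday passing 2227-07-30, — result: 2227-07-30.
Now I run mathcell.plus passing -41/6, and get -317/6.
I call mathcell.oneover, and see -6/317.

Answer: -6/317


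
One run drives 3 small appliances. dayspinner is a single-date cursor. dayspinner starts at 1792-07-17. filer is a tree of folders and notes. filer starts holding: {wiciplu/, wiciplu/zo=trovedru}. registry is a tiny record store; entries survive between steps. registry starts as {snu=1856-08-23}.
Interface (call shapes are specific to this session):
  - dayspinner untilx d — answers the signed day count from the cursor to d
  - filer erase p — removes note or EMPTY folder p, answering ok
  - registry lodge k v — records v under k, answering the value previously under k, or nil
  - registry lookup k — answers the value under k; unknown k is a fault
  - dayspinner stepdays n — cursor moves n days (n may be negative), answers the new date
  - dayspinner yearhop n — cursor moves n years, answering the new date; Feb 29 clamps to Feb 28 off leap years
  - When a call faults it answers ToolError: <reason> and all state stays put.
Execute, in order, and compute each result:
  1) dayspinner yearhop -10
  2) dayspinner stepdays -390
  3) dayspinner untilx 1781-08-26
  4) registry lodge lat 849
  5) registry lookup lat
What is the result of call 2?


I invoke dayspinner yearhop on n: -10, and see 1782-07-17.
I call dayspinner stepdays on n: -390, — result: 1781-06-22.
Using dayspinner untilx on d: 1781-08-26, → 65.
I call registry lodge on k: lat, v: 849: nil.
I try registry lookup on k: lat, and get 849.

Answer: 1781-06-22


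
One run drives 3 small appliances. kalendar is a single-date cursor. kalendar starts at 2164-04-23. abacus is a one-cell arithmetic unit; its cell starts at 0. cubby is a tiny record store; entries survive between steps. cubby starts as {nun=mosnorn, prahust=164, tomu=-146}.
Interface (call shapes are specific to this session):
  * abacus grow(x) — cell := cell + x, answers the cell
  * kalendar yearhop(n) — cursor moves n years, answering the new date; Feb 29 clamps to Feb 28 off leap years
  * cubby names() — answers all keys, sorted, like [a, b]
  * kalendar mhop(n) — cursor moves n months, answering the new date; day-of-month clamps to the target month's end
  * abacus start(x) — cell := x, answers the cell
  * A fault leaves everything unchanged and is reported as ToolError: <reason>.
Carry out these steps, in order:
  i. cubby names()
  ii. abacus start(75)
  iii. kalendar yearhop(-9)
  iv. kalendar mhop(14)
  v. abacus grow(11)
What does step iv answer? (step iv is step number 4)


Answer: 2156-06-23

Derivation:
CALL cubby names[]
RET  [nun, prahust, tomu]
CALL abacus start[x: 75]
RET  75
CALL kalendar yearhop[n: -9]
RET  2155-04-23
CALL kalendar mhop[n: 14]
RET  2156-06-23
CALL abacus grow[x: 11]
RET  86


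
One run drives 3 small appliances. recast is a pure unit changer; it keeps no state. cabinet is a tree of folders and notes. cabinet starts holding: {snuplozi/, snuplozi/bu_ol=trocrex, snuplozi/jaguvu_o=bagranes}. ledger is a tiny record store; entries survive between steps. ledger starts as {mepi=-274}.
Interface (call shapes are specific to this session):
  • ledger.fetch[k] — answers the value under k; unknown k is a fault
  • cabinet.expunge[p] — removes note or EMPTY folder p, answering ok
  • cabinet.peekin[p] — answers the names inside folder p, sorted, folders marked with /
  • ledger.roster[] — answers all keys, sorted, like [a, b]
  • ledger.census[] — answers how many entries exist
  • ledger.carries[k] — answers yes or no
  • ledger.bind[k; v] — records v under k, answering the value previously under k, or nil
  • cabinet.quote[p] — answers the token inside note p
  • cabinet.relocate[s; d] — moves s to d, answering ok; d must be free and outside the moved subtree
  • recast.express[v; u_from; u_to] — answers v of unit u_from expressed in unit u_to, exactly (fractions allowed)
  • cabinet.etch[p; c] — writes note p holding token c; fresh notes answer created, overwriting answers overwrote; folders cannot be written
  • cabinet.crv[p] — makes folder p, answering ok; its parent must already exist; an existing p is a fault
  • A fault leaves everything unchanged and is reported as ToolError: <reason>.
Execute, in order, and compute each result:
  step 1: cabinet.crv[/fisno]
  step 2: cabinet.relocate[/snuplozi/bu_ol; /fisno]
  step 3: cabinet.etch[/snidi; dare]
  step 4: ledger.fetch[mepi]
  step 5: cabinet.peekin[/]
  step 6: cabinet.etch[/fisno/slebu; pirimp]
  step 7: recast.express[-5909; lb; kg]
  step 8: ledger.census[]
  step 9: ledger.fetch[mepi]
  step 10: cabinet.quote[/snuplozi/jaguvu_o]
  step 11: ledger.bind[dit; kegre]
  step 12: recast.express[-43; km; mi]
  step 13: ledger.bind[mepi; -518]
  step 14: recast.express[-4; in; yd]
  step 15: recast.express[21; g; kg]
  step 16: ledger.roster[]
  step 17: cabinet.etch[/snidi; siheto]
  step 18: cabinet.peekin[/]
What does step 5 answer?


==> cabinet.crv(p=/fisno)
<== ok
==> cabinet.relocate(s=/snuplozi/bu_ol, d=/fisno)
<== ToolError: exists
==> cabinet.etch(p=/snidi, c=dare)
<== created
==> ledger.fetch(k=mepi)
<== -274
==> cabinet.peekin(p=/)
<== [fisno/, snidi, snuplozi/]
==> cabinet.etch(p=/fisno/slebu, c=pirimp)
<== created
==> recast.express(v=-5909, u_from=lb, u_to=kg)
<== -268027731433/100000000
==> ledger.census()
<== 1
==> ledger.fetch(k=mepi)
<== -274
==> cabinet.quote(p=/snuplozi/jaguvu_o)
<== bagranes
==> ledger.bind(k=dit, v=kegre)
<== nil
==> recast.express(v=-43, u_from=km, u_to=mi)
<== -671875/25146
==> ledger.bind(k=mepi, v=-518)
<== -274
==> recast.express(v=-4, u_from=in, u_to=yd)
<== -1/9
==> recast.express(v=21, u_from=g, u_to=kg)
<== 21/1000
==> ledger.roster()
<== [dit, mepi]
==> cabinet.etch(p=/snidi, c=siheto)
<== overwrote
==> cabinet.peekin(p=/)
<== [fisno/, snidi, snuplozi/]

Answer: [fisno/, snidi, snuplozi/]
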